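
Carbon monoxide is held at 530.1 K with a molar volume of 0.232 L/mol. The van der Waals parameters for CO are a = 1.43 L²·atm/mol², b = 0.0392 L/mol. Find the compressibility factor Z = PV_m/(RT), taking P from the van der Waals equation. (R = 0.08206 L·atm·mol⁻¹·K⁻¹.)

P = RT/(V_m − b) − a/V_m² = (0.08206)(530.1)/(0.232 − 0.0392) − 1.43/(0.232)²
  = 43.500/0.19280 − 26.568 = 225.62 − 26.568 = 199.05 atm
Z = PV_m/(RT) = (199.05)(0.232)/((0.08206)(530.1)) = 46.180/43.500 = 1.062

Z ≈ 1.062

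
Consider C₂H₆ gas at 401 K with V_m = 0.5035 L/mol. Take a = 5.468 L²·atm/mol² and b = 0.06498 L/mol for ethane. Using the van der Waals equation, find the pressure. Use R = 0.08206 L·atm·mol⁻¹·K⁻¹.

P = RT/(V_m − b) − a/V_m²
RT/(V_m − b) = (0.08206)(401)/(0.5035 − 0.06498) = 32.906/0.43852 = 75.039 atm
a/V_m² = 5.468/(0.5035)² = 21.569 atm
P = 75.039 − 21.569 = 53.47 atm

P ≈ 53.47 atm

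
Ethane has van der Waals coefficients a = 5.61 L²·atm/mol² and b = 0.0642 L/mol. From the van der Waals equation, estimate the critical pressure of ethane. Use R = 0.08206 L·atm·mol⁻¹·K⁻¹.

P_c ≈ 50.41 atm

For a van der Waals gas, P_c = a/(27b²).
P_c = 5.61/(27×(0.0642)²) = 5.61/0.11128 = 50.41 atm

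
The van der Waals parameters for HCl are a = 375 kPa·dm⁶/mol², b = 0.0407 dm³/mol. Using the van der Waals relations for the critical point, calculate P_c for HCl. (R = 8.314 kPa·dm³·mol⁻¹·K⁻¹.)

P_c ≈ 8385 kPa

For a van der Waals gas, P_c = a/(27b²).
P_c = 375/(27×(0.0407)²) = 375/0.044725 = 8385 kPa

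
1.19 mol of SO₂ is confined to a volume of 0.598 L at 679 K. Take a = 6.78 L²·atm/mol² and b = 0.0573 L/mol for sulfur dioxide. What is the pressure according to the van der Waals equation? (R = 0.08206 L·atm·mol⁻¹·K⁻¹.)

P = nRT/(V − nb) − a n²/V²
nRT/(V − nb) = (1.19)(0.08206)(679)/(0.598 − 1.19×0.0573) = 66.305/0.52981 = 125.15 atm
a n²/V² = (6.78)(1.19)²/(0.598)² = 26.849 atm
P = 125.15 − 26.849 = 98.30 atm

P ≈ 98.30 atm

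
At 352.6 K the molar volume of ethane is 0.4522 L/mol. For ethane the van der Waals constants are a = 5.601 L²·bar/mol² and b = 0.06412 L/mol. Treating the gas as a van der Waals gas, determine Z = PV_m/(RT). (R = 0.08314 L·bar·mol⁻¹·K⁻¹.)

P = RT/(V_m − b) − a/V_m² = (0.08314)(352.6)/(0.4522 − 0.06412) − 5.601/(0.4522)²
  = 29.315/0.38808 − 27.391 = 75.539 − 27.391 = 48.148 bar
Z = PV_m/(RT) = (48.148)(0.4522)/((0.08314)(352.6)) = 21.773/29.315 = 0.7427

Z ≈ 0.7427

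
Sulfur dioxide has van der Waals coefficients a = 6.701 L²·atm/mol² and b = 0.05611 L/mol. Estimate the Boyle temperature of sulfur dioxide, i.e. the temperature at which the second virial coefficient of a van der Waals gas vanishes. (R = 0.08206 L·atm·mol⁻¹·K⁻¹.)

For a van der Waals gas the second virial coefficient B₂ = b − a/(RT) vanishes at T_B = a/(Rb).
T_B = 6.701/(0.08206×0.05611) = 6.701/0.0046044 = 1455 K

T_B ≈ 1455 K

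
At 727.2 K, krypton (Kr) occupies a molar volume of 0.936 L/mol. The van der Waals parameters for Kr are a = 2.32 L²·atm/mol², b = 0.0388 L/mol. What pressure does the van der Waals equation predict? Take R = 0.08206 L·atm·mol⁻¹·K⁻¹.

P ≈ 63.86 atm

P = RT/(V_m − b) − a/V_m²
RT/(V_m − b) = (0.08206)(727.2)/(0.936 − 0.0388) = 59.674/0.89720 = 66.511 atm
a/V_m² = 2.32/(0.936)² = 2.6481 atm
P = 66.511 − 2.6481 = 63.86 atm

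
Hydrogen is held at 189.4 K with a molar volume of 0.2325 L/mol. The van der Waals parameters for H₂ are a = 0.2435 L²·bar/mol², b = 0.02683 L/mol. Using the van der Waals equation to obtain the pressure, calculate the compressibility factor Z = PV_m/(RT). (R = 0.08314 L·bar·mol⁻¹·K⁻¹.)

Z ≈ 1.064

P = RT/(V_m − b) − a/V_m² = (0.08314)(189.4)/(0.2325 − 0.02683) − 0.2435/(0.2325)²
  = 15.747/0.20567 − 4.5046 = 76.564 − 4.5046 = 72.059 bar
Z = PV_m/(RT) = (72.059)(0.2325)/((0.08314)(189.4)) = 16.754/15.747 = 1.064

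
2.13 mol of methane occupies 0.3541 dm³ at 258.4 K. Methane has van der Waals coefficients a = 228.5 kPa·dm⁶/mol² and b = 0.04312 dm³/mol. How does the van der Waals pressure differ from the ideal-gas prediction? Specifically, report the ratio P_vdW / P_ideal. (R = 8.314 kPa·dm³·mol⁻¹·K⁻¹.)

Ideal: P_ideal = nRT/V = (2.13)(8.314)(258.4)/0.3541 = 12922.8 kPa
vdW: P = nRT/(V − nb) − a n²/V² = 4575.96/0.262254 − 1036.68/0.125387 = 17448.6 − 8267.84 = 9180.8 kPa
Ratio = 9180.8/12922.8 = 0.7104

P_vdW / P_ideal ≈ 0.7104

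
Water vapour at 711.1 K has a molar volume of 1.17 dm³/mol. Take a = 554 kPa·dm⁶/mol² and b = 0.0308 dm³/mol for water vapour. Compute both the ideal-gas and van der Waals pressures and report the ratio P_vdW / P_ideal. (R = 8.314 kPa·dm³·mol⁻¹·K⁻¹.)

P_vdW / P_ideal ≈ 0.9469

Ideal: P_ideal = RT/V_m = (8.314)(711.1)/1.17 = 5053.06 kPa
vdW: P = RT/(V_m − b) − a/V_m² = 5912.09/1.13920 − 554/1.36890 = 5189.69 − 404.705 = 4784.99 kPa
Ratio = 4784.99/5053.06 = 0.9469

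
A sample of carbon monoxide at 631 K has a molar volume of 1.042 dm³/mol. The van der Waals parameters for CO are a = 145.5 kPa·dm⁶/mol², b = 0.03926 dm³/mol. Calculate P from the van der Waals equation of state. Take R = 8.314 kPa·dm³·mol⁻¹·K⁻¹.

P ≈ 5098 kPa

P = RT/(V_m − b) − a/V_m²
RT/(V_m − b) = (8.314)(631)/(1.042 − 0.03926) = 5246.1/1.0027 = 5232.0 kPa
a/V_m² = 145.5/(1.042)² = 134.01 kPa
P = 5232.0 − 134.01 = 5098 kPa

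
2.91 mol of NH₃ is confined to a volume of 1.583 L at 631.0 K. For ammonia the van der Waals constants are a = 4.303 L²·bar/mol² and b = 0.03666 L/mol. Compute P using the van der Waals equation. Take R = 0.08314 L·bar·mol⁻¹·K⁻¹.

P = nRT/(V − nb) − a n²/V²
nRT/(V − nb) = (2.91)(0.08314)(631.0)/(1.583 − 2.91×0.03666) = 152.66/1.4763 = 103.41 bar
a n²/V² = (4.303)(2.91)²/(1.583)² = 14.541 bar
P = 103.41 − 14.541 = 88.87 bar

P ≈ 88.87 bar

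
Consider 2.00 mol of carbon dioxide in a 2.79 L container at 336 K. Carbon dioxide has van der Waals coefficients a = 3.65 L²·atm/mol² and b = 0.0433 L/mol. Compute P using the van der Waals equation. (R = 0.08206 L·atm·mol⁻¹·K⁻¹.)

P ≈ 18.52 atm

P = nRT/(V − nb) − a n²/V²
nRT/(V − nb) = (2.00)(0.08206)(336)/(2.79 − 2.00×0.0433) = 55.144/2.7034 = 20.398 atm
a n²/V² = (3.65)(2.00)²/(2.79)² = 1.8756 atm
P = 20.398 − 1.8756 = 18.52 atm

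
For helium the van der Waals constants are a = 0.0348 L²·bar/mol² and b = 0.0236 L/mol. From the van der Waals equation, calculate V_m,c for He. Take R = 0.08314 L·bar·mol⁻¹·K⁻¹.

For a van der Waals gas, V_m,c = 3b.
V_m,c = 3×0.0236 = 0.07080 L/mol

V_m,c ≈ 0.07080 L/mol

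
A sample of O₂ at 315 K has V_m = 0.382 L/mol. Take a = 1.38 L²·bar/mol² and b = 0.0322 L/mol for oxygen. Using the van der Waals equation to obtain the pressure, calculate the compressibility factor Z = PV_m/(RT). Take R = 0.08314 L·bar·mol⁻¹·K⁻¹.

P = RT/(V_m − b) − a/V_m² = (0.08314)(315)/(0.382 − 0.0322) − 1.38/(0.382)²
  = 26.189/0.34980 − 9.4570 = 74.868 − 9.4570 = 65.411 bar
Z = PV_m/(RT) = (65.411)(0.382)/((0.08314)(315)) = 24.987/26.189 = 0.9541

Z ≈ 0.9541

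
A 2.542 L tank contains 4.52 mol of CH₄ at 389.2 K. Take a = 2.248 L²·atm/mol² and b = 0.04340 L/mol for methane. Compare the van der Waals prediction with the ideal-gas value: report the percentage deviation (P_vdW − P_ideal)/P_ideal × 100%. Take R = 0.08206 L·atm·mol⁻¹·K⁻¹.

Ideal: P_ideal = nRT/V = (4.52)(0.08206)(389.2)/2.542 = 56.7894 atm
vdW: P = nRT/(V − nb) − a n²/V² = 144.359/2.34583 − 45.9275/6.46176 = 61.5386 − 7.10758 = 54.4310 atm
% deviation = (54.4310 − 56.7894)/56.7894 × 100% = -4.15%

-4.15 %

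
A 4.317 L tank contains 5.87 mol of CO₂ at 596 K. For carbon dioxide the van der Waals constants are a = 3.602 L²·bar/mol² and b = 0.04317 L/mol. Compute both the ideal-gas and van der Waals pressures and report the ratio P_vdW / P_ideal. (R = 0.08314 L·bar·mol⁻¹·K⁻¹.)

Ideal: P_ideal = nRT/V = (5.87)(0.08314)(596)/4.317 = 67.3771 bar
vdW: P = nRT/(V − nb) − a n²/V² = 290.867/4.06359 − 124.114/18.6365 = 71.5788 − 6.65973 = 64.9191 bar
Ratio = 64.9191/67.3771 = 0.9635

P_vdW / P_ideal ≈ 0.9635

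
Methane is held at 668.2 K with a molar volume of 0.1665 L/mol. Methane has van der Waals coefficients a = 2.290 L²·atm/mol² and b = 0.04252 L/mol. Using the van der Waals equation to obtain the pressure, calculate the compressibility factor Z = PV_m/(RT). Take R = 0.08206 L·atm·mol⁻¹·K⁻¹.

Z ≈ 1.092

P = RT/(V_m − b) − a/V_m² = (0.08206)(668.2)/(0.1665 − 0.04252) − 2.290/(0.1665)²
  = 54.832/0.12398 − 82.605 = 442.26 − 82.605 = 359.66 atm
Z = PV_m/(RT) = (359.66)(0.1665)/((0.08206)(668.2)) = 59.883/54.832 = 1.092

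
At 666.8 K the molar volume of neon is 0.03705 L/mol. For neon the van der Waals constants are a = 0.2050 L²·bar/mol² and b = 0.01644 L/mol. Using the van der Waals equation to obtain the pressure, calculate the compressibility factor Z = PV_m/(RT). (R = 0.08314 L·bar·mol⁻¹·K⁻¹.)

Z ≈ 1.698

P = RT/(V_m − b) − a/V_m² = (0.08314)(666.8)/(0.03705 − 0.01644) − 0.2050/(0.03705)²
  = 55.438/0.020610 − 149.34 = 2689.9 − 149.34 = 2540.6 bar
Z = PV_m/(RT) = (2540.6)(0.03705)/((0.08314)(666.8)) = 94.129/55.438 = 1.698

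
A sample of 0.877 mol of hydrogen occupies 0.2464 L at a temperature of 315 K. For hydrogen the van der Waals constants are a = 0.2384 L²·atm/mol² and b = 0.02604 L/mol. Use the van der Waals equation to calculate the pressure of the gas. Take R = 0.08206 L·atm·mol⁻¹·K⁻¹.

P = nRT/(V − nb) − a n²/V²
nRT/(V − nb) = (0.877)(0.08206)(315)/(0.2464 − 0.877×0.02604) = 22.669/0.22356 = 101.40 atm
a n²/V² = (0.2384)(0.877)²/(0.2464)² = 3.0201 atm
P = 101.40 − 3.0201 = 98.38 atm

P ≈ 98.38 atm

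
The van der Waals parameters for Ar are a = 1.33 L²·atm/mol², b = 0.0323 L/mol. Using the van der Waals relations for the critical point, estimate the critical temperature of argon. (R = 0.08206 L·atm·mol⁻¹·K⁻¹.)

T_c ≈ 148.7 K

For a van der Waals gas, T_c = 8a/(27Rb).
T_c = 8×1.33/(27×0.08206×0.0323) = 10.640/0.071565 = 148.7 K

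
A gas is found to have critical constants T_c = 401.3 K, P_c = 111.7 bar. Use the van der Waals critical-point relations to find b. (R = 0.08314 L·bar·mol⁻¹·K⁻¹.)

b ≈ 0.03734 L/mol

From T_c = 8a/(27Rb) and P_c = a/(27b²): b = R T_c/(8 P_c).
b = (0.08314)(401.3)/(8×111.7) = 33.364/893.60 = 0.03734 L/mol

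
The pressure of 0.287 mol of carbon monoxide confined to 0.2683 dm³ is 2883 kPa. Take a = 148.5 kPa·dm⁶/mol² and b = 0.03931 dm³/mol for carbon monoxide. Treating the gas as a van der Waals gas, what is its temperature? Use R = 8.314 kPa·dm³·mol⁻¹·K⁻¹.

T = (P + a n²/V²)(V − nb)/(nR)
P + a n²/V² = 2883 + (148.5)(0.287)²/(0.2683)² = 3052.9 kPa
V − nb = 0.2683 − (0.287)(0.03931) = 0.25702 dm³
T = (3052.9)(0.25702)/((0.287)(8.314)) = 328.8 K

T ≈ 328.8 K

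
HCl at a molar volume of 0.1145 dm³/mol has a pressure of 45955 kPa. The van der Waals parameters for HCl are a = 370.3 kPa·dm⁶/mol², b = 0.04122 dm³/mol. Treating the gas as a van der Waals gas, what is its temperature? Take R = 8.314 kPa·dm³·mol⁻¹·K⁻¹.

T ≈ 654.0 K

T = (P + a/V_m²)(V_m − b)/R
P + a/V_m² = 45955 + 370.3/(0.1145)² = 74200 kPa
V_m − b = 0.1145 − 0.04122 = 0.073280 dm³/mol
T = (74200)(0.073280)/8.314 = 654.0 K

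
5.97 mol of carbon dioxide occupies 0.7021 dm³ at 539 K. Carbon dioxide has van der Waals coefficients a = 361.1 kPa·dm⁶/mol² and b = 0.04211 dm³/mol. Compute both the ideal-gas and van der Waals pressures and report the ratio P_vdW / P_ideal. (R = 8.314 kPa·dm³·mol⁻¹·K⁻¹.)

Ideal: P_ideal = nRT/V = (5.97)(8.314)(539)/0.7021 = 38104.3 kPa
vdW: P = nRT/(V − nb) − a n²/V² = 26753.0/0.450703 − 12869.9/0.492944 = 59358.4 − 26108.2 = 33250.2 kPa
Ratio = 33250.2/38104.3 = 0.8726

P_vdW / P_ideal ≈ 0.8726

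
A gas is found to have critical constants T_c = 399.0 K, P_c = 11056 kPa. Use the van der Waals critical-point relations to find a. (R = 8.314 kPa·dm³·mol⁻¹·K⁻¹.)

a ≈ 419.9 kPa·dm⁶/mol²

From T_c = 8a/(27Rb) and P_c = a/(27b²): a = 27 R² T_c²/(64 P_c).
a = 27×(8.314)²×(399.0)²/(64×11056) = 297118433/707584 = 419.9 kPa·dm⁶/mol²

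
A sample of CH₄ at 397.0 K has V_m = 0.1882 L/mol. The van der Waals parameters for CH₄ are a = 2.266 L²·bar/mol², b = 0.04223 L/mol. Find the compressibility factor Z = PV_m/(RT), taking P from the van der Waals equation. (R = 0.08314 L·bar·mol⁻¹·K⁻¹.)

P = RT/(V_m − b) − a/V_m² = (0.08314)(397.0)/(0.1882 − 0.04223) − 2.266/(0.1882)²
  = 33.007/0.14597 − 63.977 = 226.12 − 63.977 = 162.14 bar
Z = PV_m/(RT) = (162.14)(0.1882)/((0.08314)(397.0)) = 30.515/33.007 = 0.9245

Z ≈ 0.9245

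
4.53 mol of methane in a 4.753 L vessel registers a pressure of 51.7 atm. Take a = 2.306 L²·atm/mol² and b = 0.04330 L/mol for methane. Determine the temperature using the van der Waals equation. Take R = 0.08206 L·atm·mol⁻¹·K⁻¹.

T = (P + a n²/V²)(V − nb)/(nR)
P + a n²/V² = 51.7 + (2.306)(4.53)²/(4.753)² = 53.795 atm
V − nb = 4.753 − (4.53)(0.04330) = 4.5569 L
T = (53.795)(4.5569)/((4.53)(0.08206)) = 659.4 K

T ≈ 659.4 K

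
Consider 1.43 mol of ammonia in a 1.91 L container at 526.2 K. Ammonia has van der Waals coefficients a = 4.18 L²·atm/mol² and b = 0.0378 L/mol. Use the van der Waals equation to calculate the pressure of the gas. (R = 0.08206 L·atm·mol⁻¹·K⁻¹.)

P = nRT/(V − nb) − a n²/V²
nRT/(V − nb) = (1.43)(0.08206)(526.2)/(1.91 − 1.43×0.0378) = 61.747/1.8559 = 33.271 atm
a n²/V² = (4.18)(1.43)²/(1.91)² = 2.3431 atm
P = 33.271 − 2.3431 = 30.93 atm

P ≈ 30.93 atm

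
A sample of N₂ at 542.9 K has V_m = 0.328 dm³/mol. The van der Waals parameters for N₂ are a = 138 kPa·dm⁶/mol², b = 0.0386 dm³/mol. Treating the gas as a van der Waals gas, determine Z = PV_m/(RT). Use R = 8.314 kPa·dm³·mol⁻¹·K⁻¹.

Z ≈ 1.040

P = RT/(V_m − b) − a/V_m² = (8.314)(542.9)/(0.328 − 0.0386) − 138/(0.328)²
  = 4513.7/0.28940 − 1282.7 = 15597 − 1282.7 = 14314 kPa
Z = PV_m/(RT) = (14314)(0.328)/((8.314)(542.9)) = 4695.0/4513.7 = 1.040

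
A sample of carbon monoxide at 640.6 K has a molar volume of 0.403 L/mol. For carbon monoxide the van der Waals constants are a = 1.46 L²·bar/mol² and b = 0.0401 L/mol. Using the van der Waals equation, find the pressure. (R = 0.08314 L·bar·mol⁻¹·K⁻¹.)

P ≈ 137.8 bar

P = RT/(V_m − b) − a/V_m²
RT/(V_m − b) = (0.08314)(640.6)/(0.403 − 0.0401) = 53.259/0.36290 = 146.76 bar
a/V_m² = 1.46/(0.403)² = 8.9896 bar
P = 146.76 − 8.9896 = 137.8 bar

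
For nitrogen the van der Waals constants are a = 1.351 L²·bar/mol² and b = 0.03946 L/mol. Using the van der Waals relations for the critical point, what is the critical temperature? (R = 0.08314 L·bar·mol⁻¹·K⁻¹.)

For a van der Waals gas, T_c = 8a/(27Rb).
T_c = 8×1.351/(27×0.08314×0.03946) = 10.808/0.088579 = 122.0 K

T_c ≈ 122.0 K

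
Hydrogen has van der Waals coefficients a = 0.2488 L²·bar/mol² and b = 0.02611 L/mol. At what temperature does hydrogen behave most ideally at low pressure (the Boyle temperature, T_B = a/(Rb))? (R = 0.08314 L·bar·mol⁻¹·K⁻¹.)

T_B ≈ 114.6 K

For a van der Waals gas the second virial coefficient B₂ = b − a/(RT) vanishes at T_B = a/(Rb).
T_B = 0.2488/(0.08314×0.02611) = 0.2488/0.0021708 = 114.6 K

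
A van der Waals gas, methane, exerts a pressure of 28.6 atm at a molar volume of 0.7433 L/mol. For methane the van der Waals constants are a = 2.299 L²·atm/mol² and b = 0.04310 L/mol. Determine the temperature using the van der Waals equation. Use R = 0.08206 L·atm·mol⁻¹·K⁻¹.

T ≈ 279.5 K

T = (P + a/V_m²)(V_m − b)/R
P + a/V_m² = 28.6 + 2.299/(0.7433)² = 32.761 atm
V_m − b = 0.7433 − 0.04310 = 0.70020 L/mol
T = (32.761)(0.70020)/0.08206 = 279.5 K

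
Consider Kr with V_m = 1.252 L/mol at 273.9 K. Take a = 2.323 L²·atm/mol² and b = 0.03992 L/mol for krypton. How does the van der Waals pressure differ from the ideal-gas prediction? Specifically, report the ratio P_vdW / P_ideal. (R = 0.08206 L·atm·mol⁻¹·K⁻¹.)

P_vdW / P_ideal ≈ 0.9504

Ideal: P_ideal = RT/V_m = (0.08206)(273.9)/1.252 = 17.9523 atm
vdW: P = RT/(V_m − b) − a/V_m² = 22.4762/1.21208 − 2.323/1.56750 = 18.5435 − 1.48198 = 17.0615 atm
Ratio = 17.0615/17.9523 = 0.9504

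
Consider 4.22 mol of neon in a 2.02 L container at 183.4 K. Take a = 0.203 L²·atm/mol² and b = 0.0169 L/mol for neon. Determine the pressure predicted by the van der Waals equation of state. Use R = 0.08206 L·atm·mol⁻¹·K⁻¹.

P ≈ 31.71 atm

P = nRT/(V − nb) − a n²/V²
nRT/(V − nb) = (4.22)(0.08206)(183.4)/(2.02 − 4.22×0.0169) = 63.510/1.9487 = 32.591 atm
a n²/V² = (0.203)(4.22)²/(2.02)² = 0.88597 atm
P = 32.591 − 0.88597 = 31.71 atm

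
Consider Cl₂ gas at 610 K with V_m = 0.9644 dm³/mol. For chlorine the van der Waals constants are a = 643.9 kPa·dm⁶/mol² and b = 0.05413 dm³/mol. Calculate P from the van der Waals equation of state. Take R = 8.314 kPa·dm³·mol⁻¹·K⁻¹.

P = RT/(V_m − b) − a/V_m²
RT/(V_m − b) = (8.314)(610)/(0.9644 − 0.05413) = 5071.5/0.91027 = 5571.4 kPa
a/V_m² = 643.9/(0.9644)² = 692.32 kPa
P = 5571.4 − 692.32 = 4879 kPa

P ≈ 4879 kPa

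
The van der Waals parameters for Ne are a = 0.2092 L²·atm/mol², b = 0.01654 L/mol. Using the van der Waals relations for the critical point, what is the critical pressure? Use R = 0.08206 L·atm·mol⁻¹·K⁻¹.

For a van der Waals gas, P_c = a/(27b²).
P_c = 0.2092/(27×(0.01654)²) = 0.2092/0.0073864 = 28.32 atm

P_c ≈ 28.32 atm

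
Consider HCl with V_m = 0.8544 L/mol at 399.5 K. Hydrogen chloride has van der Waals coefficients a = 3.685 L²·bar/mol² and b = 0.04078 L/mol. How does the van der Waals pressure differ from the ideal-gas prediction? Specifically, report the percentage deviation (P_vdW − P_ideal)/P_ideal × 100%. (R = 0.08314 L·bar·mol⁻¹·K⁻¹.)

-7.97 %

Ideal: P_ideal = RT/V_m = (0.08314)(399.5)/0.8544 = 38.8746 bar
vdW: P = RT/(V_m − b) − a/V_m² = 33.2144/0.813620 − 3.685/0.729999 = 40.8230 − 5.04795 = 35.7751 bar
% deviation = (35.7751 − 38.8746)/38.8746 × 100% = -7.97%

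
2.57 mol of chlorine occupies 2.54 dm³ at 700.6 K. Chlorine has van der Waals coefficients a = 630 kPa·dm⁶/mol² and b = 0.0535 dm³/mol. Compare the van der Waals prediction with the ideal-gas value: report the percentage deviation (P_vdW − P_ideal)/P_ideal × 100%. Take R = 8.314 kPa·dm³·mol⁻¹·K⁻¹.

Ideal: P_ideal = nRT/V = (2.57)(8.314)(700.6)/2.54 = 5893.59 kPa
vdW: P = nRT/(V − nb) − a n²/V² = 14969.7/2.40251 − 4161.09/6.45160 = 6230.86 − 644.970 = 5585.89 kPa
% deviation = (5585.89 − 5893.59)/5893.59 × 100% = -5.22%

-5.22 %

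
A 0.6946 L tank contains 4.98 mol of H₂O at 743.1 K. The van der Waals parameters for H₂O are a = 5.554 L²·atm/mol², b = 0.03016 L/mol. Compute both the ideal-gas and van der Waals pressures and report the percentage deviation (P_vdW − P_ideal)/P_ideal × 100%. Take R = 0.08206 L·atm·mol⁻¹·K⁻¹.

-37.71 %

Ideal: P_ideal = nRT/V = (4.98)(0.08206)(743.1)/0.6946 = 437.193 atm
vdW: P = nRT/(V − nb) − a n²/V² = 303.674/0.544403 − 137.741/0.482469 = 557.811 − 285.492 = 272.319 atm
% deviation = (272.319 − 437.193)/437.193 × 100% = -37.71%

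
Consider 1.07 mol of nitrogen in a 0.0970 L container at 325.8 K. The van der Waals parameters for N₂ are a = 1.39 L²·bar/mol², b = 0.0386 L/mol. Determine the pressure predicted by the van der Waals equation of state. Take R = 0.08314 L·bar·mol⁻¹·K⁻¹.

P = nRT/(V − nb) − a n²/V²
nRT/(V − nb) = (1.07)(0.08314)(325.8)/(0.0970 − 1.07×0.0386) = 28.983/0.055698 = 520.36 bar
a n²/V² = (1.39)(1.07)²/(0.0970)² = 169.14 bar
P = 520.36 − 169.14 = 351.2 bar

P ≈ 351.2 bar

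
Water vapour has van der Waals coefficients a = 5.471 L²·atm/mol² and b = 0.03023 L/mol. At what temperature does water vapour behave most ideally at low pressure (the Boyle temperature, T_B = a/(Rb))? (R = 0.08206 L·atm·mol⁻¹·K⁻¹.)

For a van der Waals gas the second virial coefficient B₂ = b − a/(RT) vanishes at T_B = a/(Rb).
T_B = 5.471/(0.08206×0.03023) = 5.471/0.0024807 = 2205 K

T_B ≈ 2205 K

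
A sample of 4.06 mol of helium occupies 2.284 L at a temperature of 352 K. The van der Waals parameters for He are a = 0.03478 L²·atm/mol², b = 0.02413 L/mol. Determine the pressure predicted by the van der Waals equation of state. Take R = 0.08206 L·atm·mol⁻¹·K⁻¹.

P ≈ 53.54 atm

P = nRT/(V − nb) − a n²/V²
nRT/(V − nb) = (4.06)(0.08206)(352)/(2.284 − 4.06×0.02413) = 117.27/2.1860 = 53.646 atm
a n²/V² = (0.03478)(4.06)²/(2.284)² = 0.10990 atm
P = 53.646 − 0.10990 = 53.54 atm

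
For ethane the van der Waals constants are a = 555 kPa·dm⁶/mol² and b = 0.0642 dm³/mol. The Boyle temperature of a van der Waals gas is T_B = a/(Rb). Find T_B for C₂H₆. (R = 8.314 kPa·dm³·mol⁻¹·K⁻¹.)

T_B ≈ 1040 K

For a van der Waals gas the second virial coefficient B₂ = b − a/(RT) vanishes at T_B = a/(Rb).
T_B = 555/(8.314×0.0642) = 555/0.53376 = 1040 K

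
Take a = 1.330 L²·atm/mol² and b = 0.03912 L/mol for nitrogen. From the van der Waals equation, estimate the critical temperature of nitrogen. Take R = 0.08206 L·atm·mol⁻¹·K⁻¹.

For a van der Waals gas, T_c = 8a/(27Rb).
T_c = 8×1.330/(27×0.08206×0.03912) = 10.640/0.086675 = 122.8 K

T_c ≈ 122.8 K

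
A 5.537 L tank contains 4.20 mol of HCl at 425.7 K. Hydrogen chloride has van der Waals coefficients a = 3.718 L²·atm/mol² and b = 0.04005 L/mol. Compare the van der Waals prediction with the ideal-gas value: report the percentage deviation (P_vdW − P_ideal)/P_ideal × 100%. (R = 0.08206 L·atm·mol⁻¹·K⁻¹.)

-4.94 %

Ideal: P_ideal = nRT/V = (4.20)(0.08206)(425.7)/5.537 = 26.4978 atm
vdW: P = nRT/(V − nb) − a n²/V² = 146.718/5.36879 − 65.5855/30.6584 = 27.3279 − 2.13923 = 25.1887 atm
% deviation = (25.1887 − 26.4978)/26.4978 × 100% = -4.94%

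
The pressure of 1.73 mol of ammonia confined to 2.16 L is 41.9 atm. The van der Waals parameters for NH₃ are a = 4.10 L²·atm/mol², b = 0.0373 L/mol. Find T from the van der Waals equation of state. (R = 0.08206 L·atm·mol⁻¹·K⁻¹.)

T = (P + a n²/V²)(V − nb)/(nR)
P + a n²/V² = 41.9 + (4.10)(1.73)²/(2.16)² = 44.530 atm
V − nb = 2.16 − (1.73)(0.0373) = 2.0955 L
T = (44.530)(2.0955)/((1.73)(0.08206)) = 657.3 K

T ≈ 657.3 K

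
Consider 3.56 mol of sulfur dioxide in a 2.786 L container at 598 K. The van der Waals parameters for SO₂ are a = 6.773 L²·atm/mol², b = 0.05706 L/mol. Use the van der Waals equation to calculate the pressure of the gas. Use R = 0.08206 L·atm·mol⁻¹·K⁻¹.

P = nRT/(V − nb) − a n²/V²
nRT/(V − nb) = (3.56)(0.08206)(598)/(2.786 − 3.56×0.05706) = 174.70/2.5829 = 67.637 atm
a n²/V² = (6.773)(3.56)²/(2.786)² = 11.059 atm
P = 67.637 − 11.059 = 56.58 atm

P ≈ 56.58 atm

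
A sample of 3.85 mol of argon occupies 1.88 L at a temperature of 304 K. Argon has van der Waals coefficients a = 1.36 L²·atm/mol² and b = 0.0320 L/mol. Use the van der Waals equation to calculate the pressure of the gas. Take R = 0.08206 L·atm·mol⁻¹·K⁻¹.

P ≈ 48.97 atm

P = nRT/(V − nb) − a n²/V²
nRT/(V − nb) = (3.85)(0.08206)(304)/(1.88 − 3.85×0.0320) = 96.043/1.7568 = 54.669 atm
a n²/V² = (1.36)(3.85)²/(1.88)² = 5.7035 atm
P = 54.669 − 5.7035 = 48.97 atm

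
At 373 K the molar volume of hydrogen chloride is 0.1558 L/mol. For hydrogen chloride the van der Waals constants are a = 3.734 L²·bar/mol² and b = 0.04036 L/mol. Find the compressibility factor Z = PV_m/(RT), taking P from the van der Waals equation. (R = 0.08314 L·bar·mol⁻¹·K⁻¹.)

Z ≈ 0.5768

P = RT/(V_m − b) − a/V_m² = (0.08314)(373)/(0.1558 − 0.04036) − 3.734/(0.1558)²
  = 31.011/0.11544 − 153.83 = 268.63 − 153.83 = 114.80 bar
Z = PV_m/(RT) = (114.80)(0.1558)/((0.08314)(373)) = 17.886/31.011 = 0.5768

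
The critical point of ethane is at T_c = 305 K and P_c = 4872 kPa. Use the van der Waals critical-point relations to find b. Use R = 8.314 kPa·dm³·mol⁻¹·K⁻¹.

From T_c = 8a/(27Rb) and P_c = a/(27b²): b = R T_c/(8 P_c).
b = (8.314)(305)/(8×4872) = 2535.8/38976 = 0.06506 dm³/mol

b ≈ 0.06506 dm³/mol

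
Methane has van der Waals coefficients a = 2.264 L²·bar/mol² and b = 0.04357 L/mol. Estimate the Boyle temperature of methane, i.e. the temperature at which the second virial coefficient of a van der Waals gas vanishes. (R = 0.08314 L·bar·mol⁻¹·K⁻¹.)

For a van der Waals gas the second virial coefficient B₂ = b − a/(RT) vanishes at T_B = a/(Rb).
T_B = 2.264/(0.08314×0.04357) = 2.264/0.0036224 = 625.0 K

T_B ≈ 625.0 K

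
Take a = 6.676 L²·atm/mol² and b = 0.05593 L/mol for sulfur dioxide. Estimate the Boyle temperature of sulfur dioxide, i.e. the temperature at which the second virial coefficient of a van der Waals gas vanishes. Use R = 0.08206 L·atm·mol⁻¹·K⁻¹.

For a van der Waals gas the second virial coefficient B₂ = b − a/(RT) vanishes at T_B = a/(Rb).
T_B = 6.676/(0.08206×0.05593) = 6.676/0.0045896 = 1455 K

T_B ≈ 1455 K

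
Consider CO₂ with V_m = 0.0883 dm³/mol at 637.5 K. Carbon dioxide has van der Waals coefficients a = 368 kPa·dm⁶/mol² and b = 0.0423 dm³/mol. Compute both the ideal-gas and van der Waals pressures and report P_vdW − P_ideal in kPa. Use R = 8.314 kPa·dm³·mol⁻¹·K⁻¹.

Ideal: P_ideal = RT/V_m = (8.314)(637.5)/0.0883 = 60024.6 kPa
vdW: P = RT/(V_m − b) − a/V_m² = 5300.18/0.0460000 − 368/0.00779689 = 115221 − 47198.3 = 68023 kPa
ΔP = 68023 − 60024.6 = 8000 kPa

ΔP ≈ 8000 kPa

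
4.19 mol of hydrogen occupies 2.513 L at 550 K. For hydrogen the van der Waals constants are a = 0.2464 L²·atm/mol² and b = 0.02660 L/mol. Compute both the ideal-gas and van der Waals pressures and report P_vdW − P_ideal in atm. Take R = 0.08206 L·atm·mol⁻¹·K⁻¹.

Ideal: P_ideal = nRT/V = (4.19)(0.08206)(550)/2.513 = 75.2516 atm
vdW: P = nRT/(V − nb) − a n²/V² = 189.107/2.40155 − 4.32582/6.31517 = 78.7437 − 0.684989 = 78.0587 atm
ΔP = 78.0587 − 75.2516 = 2.807 atm

ΔP ≈ 2.807 atm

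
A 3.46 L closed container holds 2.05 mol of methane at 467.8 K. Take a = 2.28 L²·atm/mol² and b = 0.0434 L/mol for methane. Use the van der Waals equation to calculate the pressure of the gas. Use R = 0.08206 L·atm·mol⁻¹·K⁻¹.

P ≈ 22.54 atm

P = nRT/(V − nb) − a n²/V²
nRT/(V − nb) = (2.05)(0.08206)(467.8)/(3.46 − 2.05×0.0434) = 78.695/3.3710 = 23.345 atm
a n²/V² = (2.28)(2.05)²/(3.46)² = 0.80037 atm
P = 23.345 − 0.80037 = 22.54 atm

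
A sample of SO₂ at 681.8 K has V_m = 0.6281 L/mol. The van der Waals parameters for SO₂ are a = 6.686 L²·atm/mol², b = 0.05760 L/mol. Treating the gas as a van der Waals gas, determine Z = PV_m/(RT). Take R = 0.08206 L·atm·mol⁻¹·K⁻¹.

Z ≈ 0.9107

P = RT/(V_m − b) − a/V_m² = (0.08206)(681.8)/(0.6281 − 0.05760) − 6.686/(0.6281)²
  = 55.949/0.57050 − 16.948 = 98.070 − 16.948 = 81.122 atm
Z = PV_m/(RT) = (81.122)(0.6281)/((0.08206)(681.8)) = 50.953/55.949 = 0.9107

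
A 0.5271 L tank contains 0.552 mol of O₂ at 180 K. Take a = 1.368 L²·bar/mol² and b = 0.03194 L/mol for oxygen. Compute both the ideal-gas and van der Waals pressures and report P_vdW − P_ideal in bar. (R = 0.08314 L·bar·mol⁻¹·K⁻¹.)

ΔP ≈ -0.958 bar

Ideal: P_ideal = nRT/V = (0.552)(0.08314)(180)/0.5271 = 15.6722 bar
vdW: P = nRT/(V − nb) − a n²/V² = 8.26079/0.509469 − 0.416835/0.277834 = 16.2145 − 1.50030 = 14.7142 bar
ΔP = 14.7142 − 15.6722 = -0.958 bar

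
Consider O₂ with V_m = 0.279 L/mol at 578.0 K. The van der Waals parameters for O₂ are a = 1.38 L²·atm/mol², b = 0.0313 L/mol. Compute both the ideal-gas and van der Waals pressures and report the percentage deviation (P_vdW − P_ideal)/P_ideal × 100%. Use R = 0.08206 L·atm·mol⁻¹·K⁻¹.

2.21 %

Ideal: P_ideal = RT/V_m = (0.08206)(578.0)/0.279 = 170.002 atm
vdW: P = RT/(V_m − b) − a/V_m² = 47.4307/0.247700 − 1.38/0.0778410 = 191.484 − 17.7284 = 173.756 atm
% deviation = (173.756 − 170.002)/170.002 × 100% = 2.21%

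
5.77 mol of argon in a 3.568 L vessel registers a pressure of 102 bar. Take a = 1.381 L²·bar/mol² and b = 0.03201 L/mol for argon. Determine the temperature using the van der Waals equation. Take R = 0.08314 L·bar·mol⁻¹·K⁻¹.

T ≈ 744.8 K

T = (P + a n²/V²)(V − nb)/(nR)
P + a n²/V² = 102 + (1.381)(5.77)²/(3.568)² = 105.61 bar
V − nb = 3.568 − (5.77)(0.03201) = 3.3833 L
T = (105.61)(3.3833)/((5.77)(0.08314)) = 744.8 K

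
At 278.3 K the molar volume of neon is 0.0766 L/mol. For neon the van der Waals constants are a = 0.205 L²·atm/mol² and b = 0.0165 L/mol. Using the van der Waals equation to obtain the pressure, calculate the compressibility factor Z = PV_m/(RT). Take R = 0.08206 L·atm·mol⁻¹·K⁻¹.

P = RT/(V_m − b) − a/V_m² = (0.08206)(278.3)/(0.0766 − 0.0165) − 0.205/(0.0766)²
  = 22.837/0.060100 − 34.938 = 379.98 − 34.938 = 345.04 atm
Z = PV_m/(RT) = (345.04)(0.0766)/((0.08206)(278.3)) = 26.430/22.837 = 1.157

Z ≈ 1.157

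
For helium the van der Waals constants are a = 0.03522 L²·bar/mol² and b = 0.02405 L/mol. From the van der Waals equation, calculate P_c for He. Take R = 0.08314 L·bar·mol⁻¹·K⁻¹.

For a van der Waals gas, P_c = a/(27b²).
P_c = 0.03522/(27×(0.02405)²) = 0.03522/0.015617 = 2.255 bar

P_c ≈ 2.255 bar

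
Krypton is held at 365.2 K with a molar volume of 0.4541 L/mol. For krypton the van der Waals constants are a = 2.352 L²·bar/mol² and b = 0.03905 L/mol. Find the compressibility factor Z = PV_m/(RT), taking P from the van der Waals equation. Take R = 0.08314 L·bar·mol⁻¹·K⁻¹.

P = RT/(V_m − b) − a/V_m² = (0.08314)(365.2)/(0.4541 − 0.03905) − 2.352/(0.4541)²
  = 30.363/0.41505 − 11.406 = 73.155 − 11.406 = 61.749 bar
Z = PV_m/(RT) = (61.749)(0.4541)/((0.08314)(365.2)) = 28.040/30.363 = 0.9235

Z ≈ 0.9235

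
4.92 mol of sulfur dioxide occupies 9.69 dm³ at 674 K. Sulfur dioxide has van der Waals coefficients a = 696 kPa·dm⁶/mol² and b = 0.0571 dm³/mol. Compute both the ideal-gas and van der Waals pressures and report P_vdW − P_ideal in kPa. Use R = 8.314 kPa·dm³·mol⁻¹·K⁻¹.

ΔP ≈ -94.5 kPa

Ideal: P_ideal = nRT/V = (4.92)(8.314)(674)/9.69 = 2845.19 kPa
vdW: P = nRT/(V − nb) − a n²/V² = 27569.9/9.40907 − 16847.7/93.8961 = 2930.14 − 179.429 = 2750.71 kPa
ΔP = 2750.71 − 2845.19 = -94.5 kPa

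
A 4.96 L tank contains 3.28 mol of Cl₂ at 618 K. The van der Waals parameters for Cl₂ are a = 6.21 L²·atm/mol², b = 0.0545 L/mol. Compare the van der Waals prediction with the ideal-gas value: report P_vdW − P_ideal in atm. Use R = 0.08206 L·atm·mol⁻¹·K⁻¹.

ΔP ≈ -1.462 atm

Ideal: P_ideal = nRT/V = (3.28)(0.08206)(618)/4.96 = 33.5361 atm
vdW: P = nRT/(V − nb) − a n²/V² = 166.339/4.78124 − 66.8097/24.6016 = 34.7899 − 2.71566 = 32.0742 atm
ΔP = 32.0742 − 33.5361 = -1.462 atm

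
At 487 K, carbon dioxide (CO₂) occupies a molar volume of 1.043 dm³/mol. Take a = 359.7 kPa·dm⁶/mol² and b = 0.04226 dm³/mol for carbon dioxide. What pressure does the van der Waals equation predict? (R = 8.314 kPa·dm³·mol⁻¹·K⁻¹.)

P = RT/(V_m − b) − a/V_m²
RT/(V_m − b) = (8.314)(487)/(1.043 − 0.04226) = 4048.9/1.0007 = 4046.1 kPa
a/V_m² = 359.7/(1.043)² = 330.65 kPa
P = 4046.1 − 330.65 = 3715 kPa

P ≈ 3715 kPa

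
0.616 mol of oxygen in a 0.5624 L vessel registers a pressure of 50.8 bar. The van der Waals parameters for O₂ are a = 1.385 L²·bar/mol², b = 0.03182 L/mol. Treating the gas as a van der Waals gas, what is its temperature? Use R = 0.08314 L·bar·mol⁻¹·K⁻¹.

T = (P + a n²/V²)(V − nb)/(nR)
P + a n²/V² = 50.8 + (1.385)(0.616)²/(0.5624)² = 52.462 bar
V − nb = 0.5624 − (0.616)(0.03182) = 0.54280 L
T = (52.462)(0.54280)/((0.616)(0.08314)) = 556.0 K

T ≈ 556.0 K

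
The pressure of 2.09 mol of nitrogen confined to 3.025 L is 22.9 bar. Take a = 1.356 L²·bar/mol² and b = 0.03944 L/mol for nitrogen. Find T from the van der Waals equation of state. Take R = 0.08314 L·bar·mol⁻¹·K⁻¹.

T ≈ 398.8 K

T = (P + a n²/V²)(V − nb)/(nR)
P + a n²/V² = 22.9 + (1.356)(2.09)²/(3.025)² = 23.547 bar
V − nb = 3.025 − (2.09)(0.03944) = 2.9426 L
T = (23.547)(2.9426)/((2.09)(0.08314)) = 398.8 K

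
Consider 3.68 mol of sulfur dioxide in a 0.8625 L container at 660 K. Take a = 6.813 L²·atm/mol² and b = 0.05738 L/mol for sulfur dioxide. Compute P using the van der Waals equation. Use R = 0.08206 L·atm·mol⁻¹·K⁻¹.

P ≈ 182.0 atm

P = nRT/(V − nb) − a n²/V²
nRT/(V − nb) = (3.68)(0.08206)(660)/(0.8625 − 3.68×0.05738) = 199.31/0.65134 = 306.00 atm
a n²/V² = (6.813)(3.68)²/(0.8625)² = 124.03 atm
P = 306.00 − 124.03 = 182.0 atm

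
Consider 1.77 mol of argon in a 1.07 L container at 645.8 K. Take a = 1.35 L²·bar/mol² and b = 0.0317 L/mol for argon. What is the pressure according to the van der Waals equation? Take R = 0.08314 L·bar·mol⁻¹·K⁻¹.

P = nRT/(V − nb) − a n²/V²
nRT/(V − nb) = (1.77)(0.08314)(645.8)/(1.07 − 1.77×0.0317) = 95.035/1.0139 = 93.732 bar
a n²/V² = (1.35)(1.77)²/(1.07)² = 3.6941 bar
P = 93.732 − 3.6941 = 90.04 bar

P ≈ 90.04 bar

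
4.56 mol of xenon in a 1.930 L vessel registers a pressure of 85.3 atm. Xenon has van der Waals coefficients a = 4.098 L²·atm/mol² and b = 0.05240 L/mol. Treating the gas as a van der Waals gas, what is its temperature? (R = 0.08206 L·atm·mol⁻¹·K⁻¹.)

T ≈ 488.9 K

T = (P + a n²/V²)(V − nb)/(nR)
P + a n²/V² = 85.3 + (4.098)(4.56)²/(1.930)² = 108.18 atm
V − nb = 1.930 − (4.56)(0.05240) = 1.6911 L
T = (108.18)(1.6911)/((4.56)(0.08206)) = 488.9 K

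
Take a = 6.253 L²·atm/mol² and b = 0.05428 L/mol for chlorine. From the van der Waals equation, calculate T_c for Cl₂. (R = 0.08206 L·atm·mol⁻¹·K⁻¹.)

For a van der Waals gas, T_c = 8a/(27Rb).
T_c = 8×6.253/(27×0.08206×0.05428) = 50.024/0.12026 = 416.0 K

T_c ≈ 416.0 K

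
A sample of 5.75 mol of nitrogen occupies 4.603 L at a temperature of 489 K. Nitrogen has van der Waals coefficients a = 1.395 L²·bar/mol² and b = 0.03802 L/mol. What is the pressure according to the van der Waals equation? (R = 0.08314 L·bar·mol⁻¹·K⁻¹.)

P = nRT/(V − nb) − a n²/V²
nRT/(V − nb) = (5.75)(0.08314)(489)/(4.603 − 5.75×0.03802) = 233.77/4.3844 = 53.319 bar
a n²/V² = (1.395)(5.75)²/(4.603)² = 2.1768 bar
P = 53.319 − 2.1768 = 51.14 bar

P ≈ 51.14 bar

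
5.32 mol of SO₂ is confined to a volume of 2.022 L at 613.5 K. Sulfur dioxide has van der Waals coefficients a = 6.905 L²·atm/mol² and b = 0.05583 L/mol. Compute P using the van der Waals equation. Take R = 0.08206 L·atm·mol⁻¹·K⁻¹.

P ≈ 107.5 atm

P = nRT/(V − nb) − a n²/V²
nRT/(V − nb) = (5.32)(0.08206)(613.5)/(2.022 − 5.32×0.05583) = 267.83/1.7250 = 155.26 atm
a n²/V² = (6.905)(5.32)²/(2.022)² = 47.800 atm
P = 155.26 − 47.800 = 107.5 atm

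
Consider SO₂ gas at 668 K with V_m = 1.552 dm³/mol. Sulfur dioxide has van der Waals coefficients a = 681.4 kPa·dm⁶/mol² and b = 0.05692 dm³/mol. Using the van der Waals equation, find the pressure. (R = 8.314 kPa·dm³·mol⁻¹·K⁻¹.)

P = RT/(V_m − b) − a/V_m²
RT/(V_m − b) = (8.314)(668)/(1.552 − 0.05692) = 5553.8/1.4951 = 3714.7 kPa
a/V_m² = 681.4/(1.552)² = 282.89 kPa
P = 3714.7 − 282.89 = 3432 kPa

P ≈ 3432 kPa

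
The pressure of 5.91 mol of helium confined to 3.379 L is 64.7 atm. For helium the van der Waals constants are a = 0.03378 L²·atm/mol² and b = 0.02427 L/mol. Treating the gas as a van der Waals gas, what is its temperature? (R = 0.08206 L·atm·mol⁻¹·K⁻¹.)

T = (P + a n²/V²)(V − nb)/(nR)
P + a n²/V² = 64.7 + (0.03378)(5.91)²/(3.379)² = 64.803 atm
V − nb = 3.379 − (5.91)(0.02427) = 3.2356 L
T = (64.803)(3.2356)/((5.91)(0.08206)) = 432.3 K

T ≈ 432.3 K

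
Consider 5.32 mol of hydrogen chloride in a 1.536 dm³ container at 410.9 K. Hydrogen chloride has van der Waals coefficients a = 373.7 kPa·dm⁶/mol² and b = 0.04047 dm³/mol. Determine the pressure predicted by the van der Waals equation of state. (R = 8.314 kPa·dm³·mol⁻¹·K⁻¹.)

P ≈ 9278 kPa

P = nRT/(V − nb) − a n²/V²
nRT/(V − nb) = (5.32)(8.314)(410.9)/(1.536 − 5.32×0.04047) = 18174/1.3207 = 13761 kPa
a n²/V² = (373.7)(5.32)²/(1.536)² = 4483.0 kPa
P = 13761 − 4483.0 = 9278 kPa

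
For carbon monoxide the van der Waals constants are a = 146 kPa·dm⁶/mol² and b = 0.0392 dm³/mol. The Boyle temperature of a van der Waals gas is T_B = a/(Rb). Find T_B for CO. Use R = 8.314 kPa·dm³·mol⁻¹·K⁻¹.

T_B ≈ 448.0 K

For a van der Waals gas the second virial coefficient B₂ = b − a/(RT) vanishes at T_B = a/(Rb).
T_B = 146/(8.314×0.0392) = 146/0.32591 = 448.0 K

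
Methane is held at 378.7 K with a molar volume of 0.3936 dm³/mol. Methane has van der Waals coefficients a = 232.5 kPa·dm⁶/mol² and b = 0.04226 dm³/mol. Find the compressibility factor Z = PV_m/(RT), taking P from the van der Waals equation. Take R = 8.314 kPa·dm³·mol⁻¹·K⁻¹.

P = RT/(V_m − b) − a/V_m² = (8.314)(378.7)/(0.3936 − 0.04226) − 232.5/(0.3936)²
  = 3148.5/0.35134 − 1500.8 = 8961.4 − 1500.8 = 7460.6 kPa
Z = PV_m/(RT) = (7460.6)(0.3936)/((8.314)(378.7)) = 2936.5/3148.5 = 0.9327

Z ≈ 0.9327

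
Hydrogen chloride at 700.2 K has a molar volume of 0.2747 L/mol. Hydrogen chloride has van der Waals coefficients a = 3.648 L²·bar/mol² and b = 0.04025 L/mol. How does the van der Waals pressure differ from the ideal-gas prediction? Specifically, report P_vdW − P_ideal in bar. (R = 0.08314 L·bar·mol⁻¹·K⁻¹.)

ΔP ≈ -11.96 bar

Ideal: P_ideal = RT/V_m = (0.08314)(700.2)/0.2747 = 211.921 bar
vdW: P = RT/(V_m − b) − a/V_m² = 58.2146/0.234450 − 3.648/0.0754601 = 248.303 − 48.3434 = 199.960 bar
ΔP = 199.960 − 211.921 = -11.96 bar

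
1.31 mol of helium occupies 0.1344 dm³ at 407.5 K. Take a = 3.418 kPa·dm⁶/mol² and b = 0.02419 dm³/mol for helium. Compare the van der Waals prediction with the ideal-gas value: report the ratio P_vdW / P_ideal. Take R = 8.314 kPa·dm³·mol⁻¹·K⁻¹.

P_vdW / P_ideal ≈ 1.299

Ideal: P_ideal = nRT/V = (1.31)(8.314)(407.5)/0.1344 = 33022.5 kPa
vdW: P = nRT/(V − nb) − a n²/V² = 4438.22/0.102711 − 5.86563/0.0180634 = 43210.8 − 324.725 = 42886.1 kPa
Ratio = 42886.1/33022.5 = 1.299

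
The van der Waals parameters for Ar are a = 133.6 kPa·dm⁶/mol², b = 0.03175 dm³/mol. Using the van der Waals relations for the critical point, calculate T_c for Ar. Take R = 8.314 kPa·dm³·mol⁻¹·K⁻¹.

For a van der Waals gas, T_c = 8a/(27Rb).
T_c = 8×133.6/(27×8.314×0.03175) = 1068.8/7.1272 = 150.0 K

T_c ≈ 150.0 K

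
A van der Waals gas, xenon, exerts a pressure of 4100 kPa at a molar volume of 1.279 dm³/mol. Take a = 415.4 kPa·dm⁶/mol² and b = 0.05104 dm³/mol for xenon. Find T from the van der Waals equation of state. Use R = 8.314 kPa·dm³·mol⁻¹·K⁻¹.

T = (P + a/V_m²)(V_m − b)/R
P + a/V_m² = 4100 + 415.4/(1.279)² = 4353.9 kPa
V_m − b = 1.279 − 0.05104 = 1.2280 dm³/mol
T = (4353.9)(1.2280)/8.314 = 643.1 K

T ≈ 643.1 K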